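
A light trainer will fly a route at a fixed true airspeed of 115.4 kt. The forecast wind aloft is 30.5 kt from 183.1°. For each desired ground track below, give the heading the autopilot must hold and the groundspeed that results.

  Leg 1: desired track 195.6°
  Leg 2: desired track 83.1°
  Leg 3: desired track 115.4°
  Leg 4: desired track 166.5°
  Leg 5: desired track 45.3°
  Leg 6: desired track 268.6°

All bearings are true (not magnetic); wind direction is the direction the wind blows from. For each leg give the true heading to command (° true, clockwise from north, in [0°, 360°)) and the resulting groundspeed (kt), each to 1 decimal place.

Leg 1: desired track 195.6°; wind correction -3.3° → command heading 192.3°, groundspeed 85.4 kt
Leg 2: desired track 83.1°; wind correction +15.1° → command heading 98.2°, groundspeed 116.7 kt
Leg 3: desired track 115.4°; wind correction +14.2° → command heading 129.6°, groundspeed 100.3 kt
Leg 4: desired track 166.5°; wind correction +4.3° → command heading 170.8°, groundspeed 85.8 kt
Leg 5: desired track 45.3°; wind correction +10.2° → command heading 55.5°, groundspeed 136.2 kt
Leg 6: desired track 268.6°; wind correction -15.3° → command heading 253.3°, groundspeed 108.9 kt

Leg 1: heading=192.3°, groundspeed=85.4 kt
Leg 2: heading=98.2°, groundspeed=116.7 kt
Leg 3: heading=129.6°, groundspeed=100.3 kt
Leg 4: heading=170.8°, groundspeed=85.8 kt
Leg 5: heading=55.5°, groundspeed=136.2 kt
Leg 6: heading=253.3°, groundspeed=108.9 kt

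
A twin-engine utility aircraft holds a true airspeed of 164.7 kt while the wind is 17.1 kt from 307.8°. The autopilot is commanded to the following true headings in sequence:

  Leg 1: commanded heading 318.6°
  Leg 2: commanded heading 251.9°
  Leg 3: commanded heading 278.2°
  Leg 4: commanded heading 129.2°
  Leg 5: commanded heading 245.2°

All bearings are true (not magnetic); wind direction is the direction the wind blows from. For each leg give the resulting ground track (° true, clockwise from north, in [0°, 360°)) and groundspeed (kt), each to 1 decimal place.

Leg 1: track=319.8°, groundspeed=147.9 kt
Leg 2: track=246.7°, groundspeed=155.8 kt
Leg 3: track=275.0°, groundspeed=150.1 kt
Leg 4: track=129.1°, groundspeed=181.8 kt
Leg 5: track=239.7°, groundspeed=157.6 kt

Leg 1: heading 318.6°; drift +1.2° → track 319.8°, groundspeed 147.9 kt
Leg 2: heading 251.9°; drift -5.2° → track 246.7°, groundspeed 155.8 kt
Leg 3: heading 278.2°; drift -3.2° → track 275.0°, groundspeed 150.1 kt
Leg 4: heading 129.2°; drift -0.1° → track 129.1°, groundspeed 181.8 kt
Leg 5: heading 245.2°; drift -5.5° → track 239.7°, groundspeed 157.6 kt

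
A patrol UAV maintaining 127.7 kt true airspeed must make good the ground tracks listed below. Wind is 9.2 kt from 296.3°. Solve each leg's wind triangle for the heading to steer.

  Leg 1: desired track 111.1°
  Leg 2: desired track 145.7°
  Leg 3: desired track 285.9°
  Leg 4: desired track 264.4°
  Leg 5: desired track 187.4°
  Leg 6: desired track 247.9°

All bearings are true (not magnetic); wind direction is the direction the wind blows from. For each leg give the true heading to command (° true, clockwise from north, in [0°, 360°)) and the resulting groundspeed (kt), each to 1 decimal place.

Leg 1: desired track 111.1°; wind correction -0.4° → command heading 110.7°, groundspeed 136.9 kt
Leg 2: desired track 145.7°; wind correction +2.0° → command heading 147.7°, groundspeed 135.6 kt
Leg 3: desired track 285.9°; wind correction +0.7° → command heading 286.6°, groundspeed 118.6 kt
Leg 4: desired track 264.4°; wind correction +2.2° → command heading 266.6°, groundspeed 119.8 kt
Leg 5: desired track 187.4°; wind correction +3.9° → command heading 191.3°, groundspeed 130.4 kt
Leg 6: desired track 247.9°; wind correction +3.1° → command heading 251.0°, groundspeed 121.4 kt

Leg 1: heading=110.7°, groundspeed=136.9 kt
Leg 2: heading=147.7°, groundspeed=135.6 kt
Leg 3: heading=286.6°, groundspeed=118.6 kt
Leg 4: heading=266.6°, groundspeed=119.8 kt
Leg 5: heading=191.3°, groundspeed=130.4 kt
Leg 6: heading=251.0°, groundspeed=121.4 kt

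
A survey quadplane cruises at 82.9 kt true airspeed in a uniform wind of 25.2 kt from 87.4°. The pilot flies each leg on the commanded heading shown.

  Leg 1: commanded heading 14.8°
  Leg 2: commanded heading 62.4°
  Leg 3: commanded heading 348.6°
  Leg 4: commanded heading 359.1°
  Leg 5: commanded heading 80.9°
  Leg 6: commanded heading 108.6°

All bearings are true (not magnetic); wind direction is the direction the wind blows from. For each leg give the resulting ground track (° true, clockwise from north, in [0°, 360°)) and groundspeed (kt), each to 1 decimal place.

Leg 1: track=357.1°, groundspeed=79.1 kt
Leg 2: track=52.3°, groundspeed=61.0 kt
Leg 3: track=332.6°, groundspeed=90.3 kt
Leg 4: track=342.1°, groundspeed=85.9 kt
Leg 5: track=78.1°, groundspeed=57.9 kt
Leg 6: track=117.3°, groundspeed=60.1 kt

Leg 1: heading 14.8°; drift -17.7° → track 357.1°, groundspeed 79.1 kt
Leg 2: heading 62.4°; drift -10.1° → track 52.3°, groundspeed 61.0 kt
Leg 3: heading 348.6°; drift -16.0° → track 332.6°, groundspeed 90.3 kt
Leg 4: heading 359.1°; drift -17.0° → track 342.1°, groundspeed 85.9 kt
Leg 5: heading 80.9°; drift -2.8° → track 78.1°, groundspeed 57.9 kt
Leg 6: heading 108.6°; drift +8.7° → track 117.3°, groundspeed 60.1 kt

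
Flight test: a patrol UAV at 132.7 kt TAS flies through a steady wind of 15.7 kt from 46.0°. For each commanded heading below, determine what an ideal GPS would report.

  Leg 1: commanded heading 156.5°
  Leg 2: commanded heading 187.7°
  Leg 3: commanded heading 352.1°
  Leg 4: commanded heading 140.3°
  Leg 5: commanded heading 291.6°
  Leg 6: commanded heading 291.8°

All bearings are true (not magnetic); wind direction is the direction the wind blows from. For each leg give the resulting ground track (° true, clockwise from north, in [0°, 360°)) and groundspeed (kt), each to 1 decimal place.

Leg 1: heading 156.5°; drift +6.1° → track 162.6°, groundspeed 139.0 kt
Leg 2: heading 187.7°; drift +3.8° → track 191.5°, groundspeed 145.3 kt
Leg 3: heading 352.1°; drift -5.9° → track 346.2°, groundspeed 124.1 kt
Leg 4: heading 140.3°; drift +6.7° → track 147.0°, groundspeed 134.8 kt
Leg 5: heading 291.6°; drift -5.9° → track 285.7°, groundspeed 139.9 kt
Leg 6: heading 291.8°; drift -5.9° → track 285.9°, groundspeed 139.9 kt

Leg 1: track=162.6°, groundspeed=139.0 kt
Leg 2: track=191.5°, groundspeed=145.3 kt
Leg 3: track=346.2°, groundspeed=124.1 kt
Leg 4: track=147.0°, groundspeed=134.8 kt
Leg 5: track=285.7°, groundspeed=139.9 kt
Leg 6: track=285.9°, groundspeed=139.9 kt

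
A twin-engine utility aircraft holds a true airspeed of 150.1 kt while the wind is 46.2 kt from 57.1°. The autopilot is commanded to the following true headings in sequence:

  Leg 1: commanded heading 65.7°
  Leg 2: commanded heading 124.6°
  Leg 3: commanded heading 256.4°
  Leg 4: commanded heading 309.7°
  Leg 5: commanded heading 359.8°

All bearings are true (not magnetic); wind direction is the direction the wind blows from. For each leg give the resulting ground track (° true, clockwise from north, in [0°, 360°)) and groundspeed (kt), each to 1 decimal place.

Leg 1: track=69.5°, groundspeed=104.6 kt
Leg 2: track=142.5°, groundspeed=139.1 kt
Leg 3: track=251.9°, groundspeed=194.3 kt
Leg 4: track=294.6°, groundspeed=169.7 kt
Leg 5: track=342.5°, groundspeed=131.0 kt

Leg 1: heading 65.7°; drift +3.8° → track 69.5°, groundspeed 104.6 kt
Leg 2: heading 124.6°; drift +17.9° → track 142.5°, groundspeed 139.1 kt
Leg 3: heading 256.4°; drift -4.5° → track 251.9°, groundspeed 194.3 kt
Leg 4: heading 309.7°; drift -15.1° → track 294.6°, groundspeed 169.7 kt
Leg 5: heading 359.8°; drift -17.3° → track 342.5°, groundspeed 131.0 kt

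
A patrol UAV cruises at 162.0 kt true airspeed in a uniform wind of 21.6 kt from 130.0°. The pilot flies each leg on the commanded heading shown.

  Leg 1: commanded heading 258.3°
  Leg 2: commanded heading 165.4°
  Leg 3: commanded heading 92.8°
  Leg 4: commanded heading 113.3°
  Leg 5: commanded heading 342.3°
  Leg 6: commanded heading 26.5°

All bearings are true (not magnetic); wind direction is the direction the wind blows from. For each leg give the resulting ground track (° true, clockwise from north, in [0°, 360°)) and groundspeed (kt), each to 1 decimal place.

Leg 1: track=263.8°, groundspeed=176.2 kt
Leg 2: track=170.4°, groundspeed=144.9 kt
Leg 3: track=87.6°, groundspeed=145.4 kt
Leg 4: track=110.8°, groundspeed=141.4 kt
Leg 5: track=338.6°, groundspeed=180.6 kt
Leg 6: track=19.3°, groundspeed=168.4 kt

Leg 1: heading 258.3°; drift +5.5° → track 263.8°, groundspeed 176.2 kt
Leg 2: heading 165.4°; drift +5.0° → track 170.4°, groundspeed 144.9 kt
Leg 3: heading 92.8°; drift -5.2° → track 87.6°, groundspeed 145.4 kt
Leg 4: heading 113.3°; drift -2.5° → track 110.8°, groundspeed 141.4 kt
Leg 5: heading 342.3°; drift -3.7° → track 338.6°, groundspeed 180.6 kt
Leg 6: heading 26.5°; drift -7.2° → track 19.3°, groundspeed 168.4 kt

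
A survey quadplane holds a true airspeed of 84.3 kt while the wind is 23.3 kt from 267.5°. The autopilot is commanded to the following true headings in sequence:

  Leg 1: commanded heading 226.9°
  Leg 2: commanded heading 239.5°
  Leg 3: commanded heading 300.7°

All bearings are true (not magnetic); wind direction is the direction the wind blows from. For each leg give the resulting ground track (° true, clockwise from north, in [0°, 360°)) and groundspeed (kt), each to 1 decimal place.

Leg 1: heading 226.9°; drift -12.8° → track 214.1°, groundspeed 68.3 kt
Leg 2: heading 239.5°; drift -9.7° → track 229.8°, groundspeed 64.7 kt
Leg 3: heading 300.7°; drift +11.1° → track 311.8°, groundspeed 66.0 kt

Leg 1: track=214.1°, groundspeed=68.3 kt
Leg 2: track=229.8°, groundspeed=64.7 kt
Leg 3: track=311.8°, groundspeed=66.0 kt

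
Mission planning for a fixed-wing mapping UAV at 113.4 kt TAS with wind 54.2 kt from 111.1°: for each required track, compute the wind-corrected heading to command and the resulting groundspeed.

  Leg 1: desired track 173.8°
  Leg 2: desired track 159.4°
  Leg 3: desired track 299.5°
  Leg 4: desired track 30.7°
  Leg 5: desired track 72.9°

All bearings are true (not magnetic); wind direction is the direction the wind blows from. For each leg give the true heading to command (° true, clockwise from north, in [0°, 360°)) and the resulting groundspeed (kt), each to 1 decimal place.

Leg 1: desired track 173.8°; wind correction -25.1° → command heading 148.7°, groundspeed 77.8 kt
Leg 2: desired track 159.4°; wind correction -20.9° → command heading 138.5°, groundspeed 69.9 kt
Leg 3: desired track 299.5°; wind correction +4.0° → command heading 303.5°, groundspeed 166.7 kt
Leg 4: desired track 30.7°; wind correction +28.1° → command heading 58.8°, groundspeed 91.0 kt
Leg 5: desired track 72.9°; wind correction +17.2° → command heading 90.1°, groundspeed 65.7 kt

Leg 1: heading=148.7°, groundspeed=77.8 kt
Leg 2: heading=138.5°, groundspeed=69.9 kt
Leg 3: heading=303.5°, groundspeed=166.7 kt
Leg 4: heading=58.8°, groundspeed=91.0 kt
Leg 5: heading=90.1°, groundspeed=65.7 kt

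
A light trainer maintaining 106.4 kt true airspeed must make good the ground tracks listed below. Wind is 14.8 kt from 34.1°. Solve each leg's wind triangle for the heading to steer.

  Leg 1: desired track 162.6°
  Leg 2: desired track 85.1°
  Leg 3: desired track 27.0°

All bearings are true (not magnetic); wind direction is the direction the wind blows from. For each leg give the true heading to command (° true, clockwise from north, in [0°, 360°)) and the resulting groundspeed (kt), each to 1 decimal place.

Leg 1: heading=156.4°, groundspeed=115.0 kt
Leg 2: heading=78.9°, groundspeed=96.5 kt
Leg 3: heading=28.0°, groundspeed=91.7 kt

Leg 1: desired track 162.6°; wind correction -6.2° → command heading 156.4°, groundspeed 115.0 kt
Leg 2: desired track 85.1°; wind correction -6.2° → command heading 78.9°, groundspeed 96.5 kt
Leg 3: desired track 27.0°; wind correction +1.0° → command heading 28.0°, groundspeed 91.7 kt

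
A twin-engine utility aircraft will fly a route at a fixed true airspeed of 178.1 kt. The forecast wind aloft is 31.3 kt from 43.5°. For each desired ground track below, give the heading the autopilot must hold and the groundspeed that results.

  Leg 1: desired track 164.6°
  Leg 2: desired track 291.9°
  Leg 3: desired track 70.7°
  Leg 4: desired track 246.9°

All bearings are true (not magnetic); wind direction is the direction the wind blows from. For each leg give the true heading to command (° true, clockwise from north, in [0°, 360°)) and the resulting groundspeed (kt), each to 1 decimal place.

Leg 1: heading=155.9°, groundspeed=192.2 kt
Leg 2: heading=301.3°, groundspeed=187.2 kt
Leg 3: heading=66.1°, groundspeed=149.7 kt
Leg 4: heading=250.9°, groundspeed=206.4 kt

Leg 1: desired track 164.6°; wind correction -8.7° → command heading 155.9°, groundspeed 192.2 kt
Leg 2: desired track 291.9°; wind correction +9.4° → command heading 301.3°, groundspeed 187.2 kt
Leg 3: desired track 70.7°; wind correction -4.6° → command heading 66.1°, groundspeed 149.7 kt
Leg 4: desired track 246.9°; wind correction +4.0° → command heading 250.9°, groundspeed 206.4 kt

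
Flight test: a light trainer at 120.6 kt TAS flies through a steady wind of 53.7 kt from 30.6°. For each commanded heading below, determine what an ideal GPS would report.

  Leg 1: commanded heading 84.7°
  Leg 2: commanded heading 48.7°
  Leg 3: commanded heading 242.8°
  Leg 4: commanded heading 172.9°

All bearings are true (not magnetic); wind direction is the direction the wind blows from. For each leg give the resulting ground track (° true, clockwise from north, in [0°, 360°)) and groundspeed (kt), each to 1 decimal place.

Leg 1: heading 84.7°; drift +26.0° → track 110.7°, groundspeed 99.2 kt
Leg 2: heading 48.7°; drift +13.5° → track 62.2°, groundspeed 71.5 kt
Leg 3: heading 242.8°; drift -9.8° → track 233.0°, groundspeed 168.5 kt
Leg 4: heading 172.9°; drift +11.4° → track 184.3°, groundspeed 166.4 kt

Leg 1: track=110.7°, groundspeed=99.2 kt
Leg 2: track=62.2°, groundspeed=71.5 kt
Leg 3: track=233.0°, groundspeed=168.5 kt
Leg 4: track=184.3°, groundspeed=166.4 kt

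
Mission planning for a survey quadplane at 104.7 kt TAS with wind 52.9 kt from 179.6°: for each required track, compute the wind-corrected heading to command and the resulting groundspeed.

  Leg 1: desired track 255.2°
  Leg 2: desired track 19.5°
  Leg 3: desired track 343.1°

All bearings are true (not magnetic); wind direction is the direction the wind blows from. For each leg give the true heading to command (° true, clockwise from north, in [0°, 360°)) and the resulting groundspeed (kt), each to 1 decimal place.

Leg 1: desired track 255.2°; wind correction -29.3° → command heading 225.9°, groundspeed 78.2 kt
Leg 2: desired track 19.5°; wind correction +9.9° → command heading 29.4°, groundspeed 152.9 kt
Leg 3: desired track 343.1°; wind correction -8.3° → command heading 334.8°, groundspeed 154.3 kt

Leg 1: heading=225.9°, groundspeed=78.2 kt
Leg 2: heading=29.4°, groundspeed=152.9 kt
Leg 3: heading=334.8°, groundspeed=154.3 kt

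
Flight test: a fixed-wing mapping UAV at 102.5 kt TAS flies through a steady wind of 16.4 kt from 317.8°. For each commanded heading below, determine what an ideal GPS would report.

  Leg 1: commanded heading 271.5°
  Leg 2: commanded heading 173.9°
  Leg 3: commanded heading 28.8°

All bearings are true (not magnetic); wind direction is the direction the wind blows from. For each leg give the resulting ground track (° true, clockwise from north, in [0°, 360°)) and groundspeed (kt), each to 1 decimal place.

Leg 1: heading 271.5°; drift -7.4° → track 264.1°, groundspeed 91.9 kt
Leg 2: heading 173.9°; drift -4.8° → track 169.1°, groundspeed 116.2 kt
Leg 3: heading 28.8°; drift +9.1° → track 37.9°, groundspeed 98.4 kt

Leg 1: track=264.1°, groundspeed=91.9 kt
Leg 2: track=169.1°, groundspeed=116.2 kt
Leg 3: track=37.9°, groundspeed=98.4 kt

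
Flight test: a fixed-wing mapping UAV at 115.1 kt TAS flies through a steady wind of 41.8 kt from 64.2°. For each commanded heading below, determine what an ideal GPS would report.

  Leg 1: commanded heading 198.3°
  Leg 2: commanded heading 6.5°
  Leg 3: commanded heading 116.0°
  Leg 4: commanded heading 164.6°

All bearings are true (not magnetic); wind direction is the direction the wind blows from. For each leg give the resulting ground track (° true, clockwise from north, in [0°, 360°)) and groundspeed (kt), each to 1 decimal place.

Leg 1: track=210.1°, groundspeed=147.3 kt
Leg 2: track=345.6°, groundspeed=99.3 kt
Leg 3: track=136.2°, groundspeed=95.1 kt
Leg 4: track=183.1°, groundspeed=129.4 kt

Leg 1: heading 198.3°; drift +11.8° → track 210.1°, groundspeed 147.3 kt
Leg 2: heading 6.5°; drift -20.9° → track 345.6°, groundspeed 99.3 kt
Leg 3: heading 116.0°; drift +20.2° → track 136.2°, groundspeed 95.1 kt
Leg 4: heading 164.6°; drift +18.5° → track 183.1°, groundspeed 129.4 kt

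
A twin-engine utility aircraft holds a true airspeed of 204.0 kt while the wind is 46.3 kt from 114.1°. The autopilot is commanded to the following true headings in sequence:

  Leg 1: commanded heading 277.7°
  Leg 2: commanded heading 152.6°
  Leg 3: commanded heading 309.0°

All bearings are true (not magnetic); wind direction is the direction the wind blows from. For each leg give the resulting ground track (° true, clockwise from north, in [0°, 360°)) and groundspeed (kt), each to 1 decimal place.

Leg 1: heading 277.7°; drift +3.0° → track 280.7°, groundspeed 248.8 kt
Leg 2: heading 152.6°; drift +9.7° → track 162.3°, groundspeed 170.2 kt
Leg 3: heading 309.0°; drift -2.7° → track 306.3°, groundspeed 249.0 kt

Leg 1: track=280.7°, groundspeed=248.8 kt
Leg 2: track=162.3°, groundspeed=170.2 kt
Leg 3: track=306.3°, groundspeed=249.0 kt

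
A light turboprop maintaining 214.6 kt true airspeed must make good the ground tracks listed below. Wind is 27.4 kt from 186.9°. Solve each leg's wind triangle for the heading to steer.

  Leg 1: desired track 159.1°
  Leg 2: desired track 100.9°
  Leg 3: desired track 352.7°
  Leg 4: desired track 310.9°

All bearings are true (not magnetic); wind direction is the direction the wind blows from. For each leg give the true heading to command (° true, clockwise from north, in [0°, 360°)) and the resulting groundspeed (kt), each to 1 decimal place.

Leg 1: heading=162.5°, groundspeed=190.0 kt
Leg 2: heading=108.2°, groundspeed=210.9 kt
Leg 3: heading=350.9°, groundspeed=241.1 kt
Leg 4: heading=304.8°, groundspeed=228.7 kt

Leg 1: desired track 159.1°; wind correction +3.4° → command heading 162.5°, groundspeed 190.0 kt
Leg 2: desired track 100.9°; wind correction +7.3° → command heading 108.2°, groundspeed 210.9 kt
Leg 3: desired track 352.7°; wind correction -1.8° → command heading 350.9°, groundspeed 241.1 kt
Leg 4: desired track 310.9°; wind correction -6.1° → command heading 304.8°, groundspeed 228.7 kt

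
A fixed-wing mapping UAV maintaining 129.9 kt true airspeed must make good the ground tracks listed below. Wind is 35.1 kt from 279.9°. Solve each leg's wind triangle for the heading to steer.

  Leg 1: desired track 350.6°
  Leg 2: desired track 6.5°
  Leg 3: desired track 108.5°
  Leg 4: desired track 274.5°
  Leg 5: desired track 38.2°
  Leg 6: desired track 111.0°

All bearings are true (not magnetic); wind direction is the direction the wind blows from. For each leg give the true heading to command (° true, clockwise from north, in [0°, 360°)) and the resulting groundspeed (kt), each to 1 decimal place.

Leg 1: heading=335.8°, groundspeed=114.0 kt
Leg 2: heading=350.9°, groundspeed=123.0 kt
Leg 3: heading=110.8°, groundspeed=164.5 kt
Leg 4: heading=276.0°, groundspeed=94.9 kt
Leg 5: heading=24.4°, groundspeed=142.8 kt
Leg 6: heading=114.0°, groundspeed=164.2 kt

Leg 1: desired track 350.6°; wind correction -14.8° → command heading 335.8°, groundspeed 114.0 kt
Leg 2: desired track 6.5°; wind correction -15.6° → command heading 350.9°, groundspeed 123.0 kt
Leg 3: desired track 108.5°; wind correction +2.3° → command heading 110.8°, groundspeed 164.5 kt
Leg 4: desired track 274.5°; wind correction +1.5° → command heading 276.0°, groundspeed 94.9 kt
Leg 5: desired track 38.2°; wind correction -13.8° → command heading 24.4°, groundspeed 142.8 kt
Leg 6: desired track 111.0°; wind correction +3.0° → command heading 114.0°, groundspeed 164.2 kt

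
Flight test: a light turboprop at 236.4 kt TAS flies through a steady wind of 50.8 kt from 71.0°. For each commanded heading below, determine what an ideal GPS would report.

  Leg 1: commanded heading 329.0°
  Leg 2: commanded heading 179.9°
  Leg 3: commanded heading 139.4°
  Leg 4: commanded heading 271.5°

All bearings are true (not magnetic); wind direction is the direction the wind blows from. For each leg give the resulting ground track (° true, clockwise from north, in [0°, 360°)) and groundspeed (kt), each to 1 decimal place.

Leg 1: heading 329.0°; drift -11.4° → track 317.6°, groundspeed 251.9 kt
Leg 2: heading 179.9°; drift +10.8° → track 190.7°, groundspeed 257.4 kt
Leg 3: heading 139.4°; drift +12.2° → track 151.6°, groundspeed 222.8 kt
Leg 4: heading 271.5°; drift -3.6° → track 267.9°, groundspeed 284.5 kt

Leg 1: track=317.6°, groundspeed=251.9 kt
Leg 2: track=190.7°, groundspeed=257.4 kt
Leg 3: track=151.6°, groundspeed=222.8 kt
Leg 4: track=267.9°, groundspeed=284.5 kt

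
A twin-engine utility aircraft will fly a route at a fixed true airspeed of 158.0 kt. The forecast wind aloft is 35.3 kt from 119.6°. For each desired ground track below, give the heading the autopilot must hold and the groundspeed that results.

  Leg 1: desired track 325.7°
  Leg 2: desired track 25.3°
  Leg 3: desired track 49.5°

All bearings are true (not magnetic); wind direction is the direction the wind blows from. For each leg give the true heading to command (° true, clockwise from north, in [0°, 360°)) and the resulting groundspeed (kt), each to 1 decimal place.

Leg 1: desired track 325.7°; wind correction +5.6° → command heading 331.3°, groundspeed 188.9 kt
Leg 2: desired track 25.3°; wind correction +12.9° → command heading 38.2°, groundspeed 156.7 kt
Leg 3: desired track 49.5°; wind correction +12.1° → command heading 61.6°, groundspeed 142.5 kt

Leg 1: heading=331.3°, groundspeed=188.9 kt
Leg 2: heading=38.2°, groundspeed=156.7 kt
Leg 3: heading=61.6°, groundspeed=142.5 kt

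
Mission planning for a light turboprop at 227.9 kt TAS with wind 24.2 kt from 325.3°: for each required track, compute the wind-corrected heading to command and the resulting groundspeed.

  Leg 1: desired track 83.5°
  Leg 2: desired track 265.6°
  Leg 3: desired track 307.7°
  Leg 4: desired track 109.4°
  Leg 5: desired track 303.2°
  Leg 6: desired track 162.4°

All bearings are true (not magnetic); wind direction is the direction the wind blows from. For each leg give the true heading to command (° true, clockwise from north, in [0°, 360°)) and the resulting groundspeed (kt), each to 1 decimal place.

Leg 1: heading=78.1°, groundspeed=238.3 kt
Leg 2: heading=270.9°, groundspeed=214.7 kt
Leg 3: heading=309.5°, groundspeed=204.7 kt
Leg 4: heading=105.8°, groundspeed=247.1 kt
Leg 5: heading=305.5°, groundspeed=205.3 kt
Leg 6: heading=164.2°, groundspeed=250.9 kt

Leg 1: desired track 83.5°; wind correction -5.4° → command heading 78.1°, groundspeed 238.3 kt
Leg 2: desired track 265.6°; wind correction +5.3° → command heading 270.9°, groundspeed 214.7 kt
Leg 3: desired track 307.7°; wind correction +1.8° → command heading 309.5°, groundspeed 204.7 kt
Leg 4: desired track 109.4°; wind correction -3.6° → command heading 105.8°, groundspeed 247.1 kt
Leg 5: desired track 303.2°; wind correction +2.3° → command heading 305.5°, groundspeed 205.3 kt
Leg 6: desired track 162.4°; wind correction +1.8° → command heading 164.2°, groundspeed 250.9 kt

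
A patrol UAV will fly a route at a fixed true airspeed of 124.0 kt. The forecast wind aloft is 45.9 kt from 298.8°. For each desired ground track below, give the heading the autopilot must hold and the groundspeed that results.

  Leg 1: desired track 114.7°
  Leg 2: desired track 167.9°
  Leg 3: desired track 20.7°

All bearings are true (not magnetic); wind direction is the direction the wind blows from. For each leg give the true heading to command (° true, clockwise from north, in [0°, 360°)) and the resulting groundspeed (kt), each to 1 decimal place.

Leg 1: heading=113.2°, groundspeed=169.7 kt
Leg 2: heading=184.1°, groundspeed=149.1 kt
Leg 3: heading=359.2°, groundspeed=108.9 kt

Leg 1: desired track 114.7°; wind correction -1.5° → command heading 113.2°, groundspeed 169.7 kt
Leg 2: desired track 167.9°; wind correction +16.2° → command heading 184.1°, groundspeed 149.1 kt
Leg 3: desired track 20.7°; wind correction -21.5° → command heading 359.2°, groundspeed 108.9 kt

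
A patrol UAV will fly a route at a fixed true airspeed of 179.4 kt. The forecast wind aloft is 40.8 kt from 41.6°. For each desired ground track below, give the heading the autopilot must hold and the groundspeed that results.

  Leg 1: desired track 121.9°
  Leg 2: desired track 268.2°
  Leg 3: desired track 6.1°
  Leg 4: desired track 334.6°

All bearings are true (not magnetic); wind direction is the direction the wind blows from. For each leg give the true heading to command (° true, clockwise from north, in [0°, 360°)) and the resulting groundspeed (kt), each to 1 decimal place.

Leg 1: desired track 121.9°; wind correction -13.0° → command heading 108.9°, groundspeed 168.0 kt
Leg 2: desired track 268.2°; wind correction +9.5° → command heading 277.7°, groundspeed 205.0 kt
Leg 3: desired track 6.1°; wind correction +7.6° → command heading 13.7°, groundspeed 144.6 kt
Leg 4: desired track 334.6°; wind correction +12.1° → command heading 346.7°, groundspeed 159.5 kt

Leg 1: heading=108.9°, groundspeed=168.0 kt
Leg 2: heading=277.7°, groundspeed=205.0 kt
Leg 3: heading=13.7°, groundspeed=144.6 kt
Leg 4: heading=346.7°, groundspeed=159.5 kt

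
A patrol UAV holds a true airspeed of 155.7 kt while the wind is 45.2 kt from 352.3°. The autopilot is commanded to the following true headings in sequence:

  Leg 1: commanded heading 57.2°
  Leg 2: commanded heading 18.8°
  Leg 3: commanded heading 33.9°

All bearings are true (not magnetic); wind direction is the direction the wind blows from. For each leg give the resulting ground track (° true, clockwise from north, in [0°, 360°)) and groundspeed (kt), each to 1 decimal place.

Leg 1: heading 57.2°; drift +16.7° → track 73.9°, groundspeed 142.5 kt
Leg 2: heading 18.8°; drift +9.9° → track 28.7°, groundspeed 117.0 kt
Leg 3: heading 33.9°; drift +13.8° → track 47.7°, groundspeed 125.5 kt

Leg 1: track=73.9°, groundspeed=142.5 kt
Leg 2: track=28.7°, groundspeed=117.0 kt
Leg 3: track=47.7°, groundspeed=125.5 kt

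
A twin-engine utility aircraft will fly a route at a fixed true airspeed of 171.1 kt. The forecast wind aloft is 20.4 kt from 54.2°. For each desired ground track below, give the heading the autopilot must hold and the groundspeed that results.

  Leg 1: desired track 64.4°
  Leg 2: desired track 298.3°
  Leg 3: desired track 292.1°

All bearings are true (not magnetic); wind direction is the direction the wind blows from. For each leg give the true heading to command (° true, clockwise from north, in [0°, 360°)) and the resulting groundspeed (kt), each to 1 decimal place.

Leg 1: heading=63.2°, groundspeed=151.0 kt
Leg 2: heading=304.5°, groundspeed=179.0 kt
Leg 3: heading=297.9°, groundspeed=181.1 kt

Leg 1: desired track 64.4°; wind correction -1.2° → command heading 63.2°, groundspeed 151.0 kt
Leg 2: desired track 298.3°; wind correction +6.2° → command heading 304.5°, groundspeed 179.0 kt
Leg 3: desired track 292.1°; wind correction +5.8° → command heading 297.9°, groundspeed 181.1 kt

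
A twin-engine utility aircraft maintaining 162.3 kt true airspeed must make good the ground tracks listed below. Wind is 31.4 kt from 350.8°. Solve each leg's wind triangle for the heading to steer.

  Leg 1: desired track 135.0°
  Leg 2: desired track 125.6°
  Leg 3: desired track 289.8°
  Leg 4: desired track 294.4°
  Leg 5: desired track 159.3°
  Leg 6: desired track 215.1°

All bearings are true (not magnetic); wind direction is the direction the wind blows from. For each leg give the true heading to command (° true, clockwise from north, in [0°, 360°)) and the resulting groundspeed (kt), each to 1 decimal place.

Leg 1: desired track 135.0°; wind correction -6.5° → command heading 128.5°, groundspeed 186.7 kt
Leg 2: desired track 125.6°; wind correction -7.9° → command heading 117.7°, groundspeed 182.9 kt
Leg 3: desired track 289.8°; wind correction +9.7° → command heading 299.5°, groundspeed 144.7 kt
Leg 4: desired track 294.4°; wind correction +9.3° → command heading 303.7°, groundspeed 142.8 kt
Leg 5: desired track 159.3°; wind correction -2.2° → command heading 157.1°, groundspeed 192.9 kt
Leg 6: desired track 215.1°; wind correction +7.8° → command heading 222.9°, groundspeed 183.3 kt

Leg 1: heading=128.5°, groundspeed=186.7 kt
Leg 2: heading=117.7°, groundspeed=182.9 kt
Leg 3: heading=299.5°, groundspeed=144.7 kt
Leg 4: heading=303.7°, groundspeed=142.8 kt
Leg 5: heading=157.1°, groundspeed=192.9 kt
Leg 6: heading=222.9°, groundspeed=183.3 kt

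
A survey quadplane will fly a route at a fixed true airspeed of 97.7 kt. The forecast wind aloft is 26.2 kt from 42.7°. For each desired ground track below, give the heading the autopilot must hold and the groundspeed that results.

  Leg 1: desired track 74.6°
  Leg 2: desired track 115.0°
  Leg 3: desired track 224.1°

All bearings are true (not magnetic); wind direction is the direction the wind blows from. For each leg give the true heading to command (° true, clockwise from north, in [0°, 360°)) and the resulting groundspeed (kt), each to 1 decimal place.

Leg 1: desired track 74.6°; wind correction -8.1° → command heading 66.5°, groundspeed 74.5 kt
Leg 2: desired track 115.0°; wind correction -14.8° → command heading 100.2°, groundspeed 86.5 kt
Leg 3: desired track 224.1°; wind correction +0.4° → command heading 224.5°, groundspeed 123.9 kt

Leg 1: heading=66.5°, groundspeed=74.5 kt
Leg 2: heading=100.2°, groundspeed=86.5 kt
Leg 3: heading=224.5°, groundspeed=123.9 kt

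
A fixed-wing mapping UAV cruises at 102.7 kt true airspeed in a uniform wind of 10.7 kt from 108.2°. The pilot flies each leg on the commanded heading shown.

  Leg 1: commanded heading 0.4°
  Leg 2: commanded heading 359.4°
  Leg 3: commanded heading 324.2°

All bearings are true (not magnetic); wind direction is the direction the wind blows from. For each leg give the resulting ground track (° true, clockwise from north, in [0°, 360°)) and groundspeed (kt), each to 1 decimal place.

Leg 1: track=354.9°, groundspeed=106.5 kt
Leg 2: track=353.9°, groundspeed=106.6 kt
Leg 3: track=321.0°, groundspeed=111.5 kt

Leg 1: heading 0.4°; drift -5.5° → track 354.9°, groundspeed 106.5 kt
Leg 2: heading 359.4°; drift -5.5° → track 353.9°, groundspeed 106.6 kt
Leg 3: heading 324.2°; drift -3.2° → track 321.0°, groundspeed 111.5 kt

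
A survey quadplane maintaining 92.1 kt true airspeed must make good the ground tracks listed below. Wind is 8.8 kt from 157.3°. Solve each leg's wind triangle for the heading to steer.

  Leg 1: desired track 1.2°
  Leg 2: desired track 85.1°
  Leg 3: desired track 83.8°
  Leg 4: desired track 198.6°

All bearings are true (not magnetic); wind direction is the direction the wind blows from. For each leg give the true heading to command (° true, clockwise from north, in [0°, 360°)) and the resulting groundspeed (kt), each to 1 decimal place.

Leg 1: desired track 1.2°; wind correction +2.2° → command heading 3.4°, groundspeed 100.1 kt
Leg 2: desired track 85.1°; wind correction +5.2° → command heading 90.3°, groundspeed 89.0 kt
Leg 3: desired track 83.8°; wind correction +5.3° → command heading 89.1°, groundspeed 89.2 kt
Leg 4: desired track 198.6°; wind correction -3.6° → command heading 195.0°, groundspeed 85.3 kt

Leg 1: heading=3.4°, groundspeed=100.1 kt
Leg 2: heading=90.3°, groundspeed=89.0 kt
Leg 3: heading=89.1°, groundspeed=89.2 kt
Leg 4: heading=195.0°, groundspeed=85.3 kt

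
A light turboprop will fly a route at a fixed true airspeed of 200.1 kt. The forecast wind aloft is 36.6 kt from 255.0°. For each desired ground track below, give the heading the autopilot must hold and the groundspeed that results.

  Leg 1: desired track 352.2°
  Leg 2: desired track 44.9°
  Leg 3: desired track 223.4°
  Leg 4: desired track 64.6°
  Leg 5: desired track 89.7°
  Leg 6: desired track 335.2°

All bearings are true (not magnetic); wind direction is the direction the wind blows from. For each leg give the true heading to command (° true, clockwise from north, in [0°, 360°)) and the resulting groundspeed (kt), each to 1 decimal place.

Leg 1: heading=341.7°, groundspeed=201.4 kt
Leg 2: heading=39.6°, groundspeed=230.9 kt
Leg 3: heading=228.9°, groundspeed=168.0 kt
Leg 4: heading=62.7°, groundspeed=236.0 kt
Leg 5: heading=92.4°, groundspeed=235.3 kt
Leg 6: heading=324.8°, groundspeed=190.6 kt

Leg 1: desired track 352.2°; wind correction -10.5° → command heading 341.7°, groundspeed 201.4 kt
Leg 2: desired track 44.9°; wind correction -5.3° → command heading 39.6°, groundspeed 230.9 kt
Leg 3: desired track 223.4°; wind correction +5.5° → command heading 228.9°, groundspeed 168.0 kt
Leg 4: desired track 64.6°; wind correction -1.9° → command heading 62.7°, groundspeed 236.0 kt
Leg 5: desired track 89.7°; wind correction +2.7° → command heading 92.4°, groundspeed 235.3 kt
Leg 6: desired track 335.2°; wind correction -10.4° → command heading 324.8°, groundspeed 190.6 kt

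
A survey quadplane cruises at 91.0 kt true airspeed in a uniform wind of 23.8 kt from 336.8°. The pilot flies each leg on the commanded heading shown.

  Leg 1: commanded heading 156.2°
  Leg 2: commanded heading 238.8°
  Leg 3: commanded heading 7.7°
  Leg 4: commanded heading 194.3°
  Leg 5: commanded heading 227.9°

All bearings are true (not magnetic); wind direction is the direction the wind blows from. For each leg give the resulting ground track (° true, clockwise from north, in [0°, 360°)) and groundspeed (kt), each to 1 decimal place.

Leg 1: heading 156.2°; drift +0.1° → track 156.3°, groundspeed 114.8 kt
Leg 2: heading 238.8°; drift -14.0° → track 224.8°, groundspeed 97.2 kt
Leg 3: heading 7.7°; drift +9.8° → track 17.5°, groundspeed 71.6 kt
Leg 4: heading 194.3°; drift -7.5° → track 186.8°, groundspeed 110.8 kt
Leg 5: heading 227.9°; drift -12.9° → track 215.0°, groundspeed 101.2 kt

Leg 1: track=156.3°, groundspeed=114.8 kt
Leg 2: track=224.8°, groundspeed=97.2 kt
Leg 3: track=17.5°, groundspeed=71.6 kt
Leg 4: track=186.8°, groundspeed=110.8 kt
Leg 5: track=215.0°, groundspeed=101.2 kt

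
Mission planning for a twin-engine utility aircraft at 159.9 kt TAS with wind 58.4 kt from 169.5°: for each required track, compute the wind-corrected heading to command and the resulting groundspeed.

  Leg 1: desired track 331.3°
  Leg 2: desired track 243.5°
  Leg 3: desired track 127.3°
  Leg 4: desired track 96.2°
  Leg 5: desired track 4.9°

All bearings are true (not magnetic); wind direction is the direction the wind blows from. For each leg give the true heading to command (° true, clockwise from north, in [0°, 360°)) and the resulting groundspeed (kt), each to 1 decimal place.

Leg 1: desired track 331.3°; wind correction -6.6° → command heading 324.7°, groundspeed 214.3 kt
Leg 2: desired track 243.5°; wind correction -20.6° → command heading 222.9°, groundspeed 133.6 kt
Leg 3: desired track 127.3°; wind correction +14.2° → command heading 141.5°, groundspeed 111.8 kt
Leg 4: desired track 96.2°; wind correction +20.5° → command heading 116.7°, groundspeed 133.0 kt
Leg 5: desired track 4.9°; wind correction +5.6° → command heading 10.5°, groundspeed 215.4 kt

Leg 1: heading=324.7°, groundspeed=214.3 kt
Leg 2: heading=222.9°, groundspeed=133.6 kt
Leg 3: heading=141.5°, groundspeed=111.8 kt
Leg 4: heading=116.7°, groundspeed=133.0 kt
Leg 5: heading=10.5°, groundspeed=215.4 kt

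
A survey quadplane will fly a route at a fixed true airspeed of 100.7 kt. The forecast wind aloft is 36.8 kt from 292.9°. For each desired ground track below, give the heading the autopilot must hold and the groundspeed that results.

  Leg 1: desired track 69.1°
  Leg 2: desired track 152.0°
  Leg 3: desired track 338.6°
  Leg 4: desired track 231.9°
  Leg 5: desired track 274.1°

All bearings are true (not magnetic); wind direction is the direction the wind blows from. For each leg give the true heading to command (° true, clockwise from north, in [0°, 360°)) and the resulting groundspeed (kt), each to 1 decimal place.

Leg 1: desired track 69.1°; wind correction -14.7° → command heading 54.4°, groundspeed 124.0 kt
Leg 2: desired track 152.0°; wind correction +13.3° → command heading 165.3°, groundspeed 126.5 kt
Leg 3: desired track 338.6°; wind correction -15.2° → command heading 323.4°, groundspeed 71.5 kt
Leg 4: desired track 231.9°; wind correction +18.6° → command heading 250.5°, groundspeed 77.6 kt
Leg 5: desired track 274.1°; wind correction +6.8° → command heading 280.9°, groundspeed 65.2 kt

Leg 1: heading=54.4°, groundspeed=124.0 kt
Leg 2: heading=165.3°, groundspeed=126.5 kt
Leg 3: heading=323.4°, groundspeed=71.5 kt
Leg 4: heading=250.5°, groundspeed=77.6 kt
Leg 5: heading=280.9°, groundspeed=65.2 kt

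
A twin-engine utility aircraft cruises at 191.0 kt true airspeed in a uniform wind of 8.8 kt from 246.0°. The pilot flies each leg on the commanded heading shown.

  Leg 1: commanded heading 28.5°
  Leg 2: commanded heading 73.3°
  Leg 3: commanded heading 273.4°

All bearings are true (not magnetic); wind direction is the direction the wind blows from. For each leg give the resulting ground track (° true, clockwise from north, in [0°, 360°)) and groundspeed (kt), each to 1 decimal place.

Leg 1: track=30.0°, groundspeed=198.1 kt
Leg 2: track=73.0°, groundspeed=199.7 kt
Leg 3: track=274.7°, groundspeed=183.2 kt

Leg 1: heading 28.5°; drift +1.5° → track 30.0°, groundspeed 198.1 kt
Leg 2: heading 73.3°; drift -0.3° → track 73.0°, groundspeed 199.7 kt
Leg 3: heading 273.4°; drift +1.3° → track 274.7°, groundspeed 183.2 kt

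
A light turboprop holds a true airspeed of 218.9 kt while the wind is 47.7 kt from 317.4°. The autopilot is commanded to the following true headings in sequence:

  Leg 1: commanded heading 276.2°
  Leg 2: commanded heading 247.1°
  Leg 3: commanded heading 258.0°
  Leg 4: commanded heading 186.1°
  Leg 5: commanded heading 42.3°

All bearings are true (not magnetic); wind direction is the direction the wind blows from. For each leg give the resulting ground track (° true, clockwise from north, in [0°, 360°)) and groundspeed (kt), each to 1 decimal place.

Leg 1: heading 276.2°; drift -9.7° → track 266.5°, groundspeed 185.7 kt
Leg 2: heading 247.1°; drift -12.5° → track 234.6°, groundspeed 207.7 kt
Leg 3: heading 258.0°; drift -11.9° → track 246.1°, groundspeed 198.9 kt
Leg 4: heading 186.1°; drift -8.1° → track 178.0°, groundspeed 252.9 kt
Leg 5: heading 42.3°; drift +12.5° → track 54.8°, groundspeed 219.9 kt

Leg 1: track=266.5°, groundspeed=185.7 kt
Leg 2: track=234.6°, groundspeed=207.7 kt
Leg 3: track=246.1°, groundspeed=198.9 kt
Leg 4: track=178.0°, groundspeed=252.9 kt
Leg 5: track=54.8°, groundspeed=219.9 kt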